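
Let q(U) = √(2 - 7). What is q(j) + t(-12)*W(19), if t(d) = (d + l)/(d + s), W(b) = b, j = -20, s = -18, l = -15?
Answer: 171/10 + I*√5 ≈ 17.1 + 2.2361*I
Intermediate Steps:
t(d) = (-15 + d)/(-18 + d) (t(d) = (d - 15)/(d - 18) = (-15 + d)/(-18 + d))
q(U) = I*√5 (q(U) = √(-5) = I*√5)
q(j) + t(-12)*W(19) = I*√5 + ((-15 - 12)/(-18 - 12))*19 = I*√5 + (-27/(-30))*19 = I*√5 - 1/30*(-27)*19 = I*√5 + (9/10)*19 = I*√5 + 171/10 = 171/10 + I*√5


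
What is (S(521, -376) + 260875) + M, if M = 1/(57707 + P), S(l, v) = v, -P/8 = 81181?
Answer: 154147938758/591741 ≈ 2.6050e+5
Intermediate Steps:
P = -649448 (P = -8*81181 = -649448)
M = -1/591741 (M = 1/(57707 - 649448) = 1/(-591741) = -1/591741 ≈ -1.6899e-6)
(S(521, -376) + 260875) + M = (-376 + 260875) - 1/591741 = 260499 - 1/591741 = 154147938758/591741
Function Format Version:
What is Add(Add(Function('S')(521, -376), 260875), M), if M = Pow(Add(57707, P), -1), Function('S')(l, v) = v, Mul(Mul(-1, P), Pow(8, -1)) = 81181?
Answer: Rational(154147938758, 591741) ≈ 2.6050e+5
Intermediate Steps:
P = -649448 (P = Mul(-8, 81181) = -649448)
M = Rational(-1, 591741) (M = Pow(Add(57707, -649448), -1) = Pow(-591741, -1) = Rational(-1, 591741) ≈ -1.6899e-6)
Add(Add(Function('S')(521, -376), 260875), M) = Add(Add(-376, 260875), Rational(-1, 591741)) = Add(260499, Rational(-1, 591741)) = Rational(154147938758, 591741)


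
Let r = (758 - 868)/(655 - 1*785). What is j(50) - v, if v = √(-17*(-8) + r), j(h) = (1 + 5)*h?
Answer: 300 - √23127/13 ≈ 288.30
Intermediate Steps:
j(h) = 6*h
r = 11/13 (r = -110/(655 - 785) = -110/(-130) = -110*(-1/130) = 11/13 ≈ 0.84615)
v = √23127/13 (v = √(-17*(-8) + 11/13) = √(136 + 11/13) = √(1779/13) = √23127/13 ≈ 11.698)
j(50) - v = 6*50 - √23127/13 = 300 - √23127/13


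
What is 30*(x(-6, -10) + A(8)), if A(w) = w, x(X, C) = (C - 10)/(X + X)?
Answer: 290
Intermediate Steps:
x(X, C) = (-10 + C)/(2*X) (x(X, C) = (-10 + C)/((2*X)) = (-10 + C)*(1/(2*X)) = (-10 + C)/(2*X))
30*(x(-6, -10) + A(8)) = 30*((½)*(-10 - 10)/(-6) + 8) = 30*((½)*(-⅙)*(-20) + 8) = 30*(5/3 + 8) = 30*(29/3) = 290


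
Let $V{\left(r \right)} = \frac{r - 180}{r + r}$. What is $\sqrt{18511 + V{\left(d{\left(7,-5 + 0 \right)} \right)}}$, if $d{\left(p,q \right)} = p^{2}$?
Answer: $\frac{\sqrt{3627894}}{14} \approx 136.05$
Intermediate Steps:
$V{\left(r \right)} = \frac{-180 + r}{2 r}$
$\sqrt{18511 + V{\left(d{\left(7,-5 + 0 \right)} \right)}} = \sqrt{18511 + \frac{-180 + 7^{2}}{2 \cdot 7^{2}}} = \sqrt{18511 + \frac{-180 + 49}{2 \cdot 49}} = \sqrt{18511 + \frac{1}{2} \cdot \frac{1}{49} \left(-131\right)} = \sqrt{18511 - \frac{131}{98}} = \sqrt{\frac{1813947}{98}} = \frac{\sqrt{3627894}}{14}$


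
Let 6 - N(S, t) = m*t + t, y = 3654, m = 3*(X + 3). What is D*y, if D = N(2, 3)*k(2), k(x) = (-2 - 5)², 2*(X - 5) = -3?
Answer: -9937053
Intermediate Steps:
X = 7/2 (X = 5 + (½)*(-3) = 5 - 3/2 = 7/2 ≈ 3.5000)
m = 39/2 (m = 3*(7/2 + 3) = 3*(13/2) = 39/2 ≈ 19.500)
N(S, t) = 6 - 41*t/2 (N(S, t) = 6 - (39*t/2 + t) = 6 - 41*t/2)
k(x) = 49 (k(x) = (-7)² = 49)
D = -5439/2 (D = (6 - 41/2*3)*49 = (6 - 123/2)*49 = -111/2*49 = -5439/2 ≈ -2719.5)
D*y = -5439/2*3654 = -9937053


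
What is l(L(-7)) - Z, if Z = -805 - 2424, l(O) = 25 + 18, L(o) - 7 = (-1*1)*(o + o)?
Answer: 3272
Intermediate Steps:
L(o) = 7 - 2*o (L(o) = 7 + (-1*1)*(o + o) = 7 - 2*o)
l(O) = 43
Z = -3229
l(L(-7)) - Z = 43 - 1*(-3229) = 43 + 3229 = 3272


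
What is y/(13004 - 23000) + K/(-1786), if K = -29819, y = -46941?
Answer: 63651225/2975476 ≈ 21.392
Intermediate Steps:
y/(13004 - 23000) + K/(-1786) = -46941/(13004 - 23000) - 29819/(-1786) = -46941/(-9996) - 29819*(-1/1786) = -46941*(-1/9996) + 29819/1786 = 15647/3332 + 29819/1786 = 63651225/2975476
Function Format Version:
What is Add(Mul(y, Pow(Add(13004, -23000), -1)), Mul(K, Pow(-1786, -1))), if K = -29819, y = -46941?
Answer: Rational(63651225, 2975476) ≈ 21.392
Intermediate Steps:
Add(Mul(y, Pow(Add(13004, -23000), -1)), Mul(K, Pow(-1786, -1))) = Add(Mul(-46941, Pow(Add(13004, -23000), -1)), Mul(-29819, Pow(-1786, -1))) = Add(Mul(-46941, Pow(-9996, -1)), Mul(-29819, Rational(-1, 1786))) = Add(Mul(-46941, Rational(-1, 9996)), Rational(29819, 1786)) = Add(Rational(15647, 3332), Rational(29819, 1786)) = Rational(63651225, 2975476)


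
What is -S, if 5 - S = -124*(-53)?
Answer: 6567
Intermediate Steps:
S = -6567 (S = 5 - (-124)*(-53) = 5 - 1*6572 = 5 - 6572 = -6567)
-S = -1*(-6567) = 6567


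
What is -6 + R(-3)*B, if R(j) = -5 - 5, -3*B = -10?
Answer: -118/3 ≈ -39.333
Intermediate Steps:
B = 10/3 (B = -⅓*(-10) = 10/3 ≈ 3.3333)
R(j) = -10
-6 + R(-3)*B = -6 - 10*10/3 = -6 - 100/3 = -118/3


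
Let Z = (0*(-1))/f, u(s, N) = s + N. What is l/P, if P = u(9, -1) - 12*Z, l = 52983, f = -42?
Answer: 52983/8 ≈ 6622.9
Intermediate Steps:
u(s, N) = N + s
Z = 0 (Z = (0*(-1))/(-42) = 0*(-1/42) = 0)
P = 8 (P = (-1 + 9) - 12*0 = 8 + 0 = 8)
l/P = 52983/8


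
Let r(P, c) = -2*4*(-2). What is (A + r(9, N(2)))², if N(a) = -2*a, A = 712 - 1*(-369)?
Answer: 1203409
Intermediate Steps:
A = 1081 (A = 712 + 369 = 1081)
r(P, c) = 16 (r(P, c) = -8*(-2) = 16)
(A + r(9, N(2)))² = (1081 + 16)² = 1097² = 1203409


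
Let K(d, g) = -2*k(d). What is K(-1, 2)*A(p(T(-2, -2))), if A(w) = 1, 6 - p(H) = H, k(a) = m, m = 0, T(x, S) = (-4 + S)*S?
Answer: 0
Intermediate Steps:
T(x, S) = S*(-4 + S)
k(a) = 0
K(d, g) = 0 (K(d, g) = -2*0 = 0)
p(H) = 6 - H
K(-1, 2)*A(p(T(-2, -2))) = 0*1 = 0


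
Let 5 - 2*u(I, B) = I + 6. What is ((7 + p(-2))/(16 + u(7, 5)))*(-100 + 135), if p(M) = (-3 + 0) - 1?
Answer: 35/4 ≈ 8.7500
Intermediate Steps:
p(M) = -4 (p(M) = -3 - 1 = -4)
u(I, B) = -½ - I/2 (u(I, B) = 5/2 - (I + 6)/2 = 5/2 - (6 + I)/2 = 5/2 + (-3 - I/2) = -½ - I/2)
((7 + p(-2))/(16 + u(7, 5)))*(-100 + 135) = ((7 - 4)/(16 + (-½ - ½*7)))*(-100 + 135) = (3/(16 + (-½ - 7/2)))*35 = (3/(16 - 4))*35 = (3/12)*35 = (3*(1/12))*35 = (¼)*35 = 35/4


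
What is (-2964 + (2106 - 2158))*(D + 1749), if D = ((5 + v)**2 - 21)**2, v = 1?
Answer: -5953584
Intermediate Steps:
D = 225 (D = ((5 + 1)**2 - 21)**2 = (6**2 - 21)**2 = (36 - 21)**2 = 15**2 = 225)
(-2964 + (2106 - 2158))*(D + 1749) = (-2964 + (2106 - 2158))*(225 + 1749) = (-2964 - 52)*1974 = -3016*1974 = -5953584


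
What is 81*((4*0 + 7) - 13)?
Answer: -486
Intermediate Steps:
81*((4*0 + 7) - 13) = 81*((0 + 7) - 13) = 81*(7 - 13) = 81*(-6) = -486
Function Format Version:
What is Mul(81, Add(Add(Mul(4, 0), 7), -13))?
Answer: -486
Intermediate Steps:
Mul(81, Add(Add(Mul(4, 0), 7), -13)) = Mul(81, Add(Add(0, 7), -13)) = Mul(81, Add(7, -13)) = Mul(81, -6) = -486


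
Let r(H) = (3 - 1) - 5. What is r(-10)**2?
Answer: 9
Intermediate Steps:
r(H) = -3 (r(H) = 2 - 5 = -3)
r(-10)**2 = (-3)**2 = 9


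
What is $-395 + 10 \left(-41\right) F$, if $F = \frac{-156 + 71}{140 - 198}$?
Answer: $- \frac{28880}{29} \approx -995.86$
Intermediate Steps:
$F = \frac{85}{58}$ ($F = - \frac{85}{-58} = \left(-85\right) \left(- \frac{1}{58}\right) = \frac{85}{58} \approx 1.4655$)
$-395 + 10 \left(-41\right) F = -395 + 10 \left(-41\right) \frac{85}{58} = -395 - \frac{17425}{29} = - \frac{28880}{29}$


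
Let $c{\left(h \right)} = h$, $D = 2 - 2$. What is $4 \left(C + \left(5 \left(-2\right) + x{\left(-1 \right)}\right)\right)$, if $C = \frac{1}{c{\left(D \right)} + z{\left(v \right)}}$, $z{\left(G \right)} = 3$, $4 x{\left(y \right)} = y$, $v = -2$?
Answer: $- \frac{119}{3} \approx -39.667$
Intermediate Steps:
$D = 0$
$x{\left(y \right)} = \frac{y}{4}$
$C = \frac{1}{3}$ ($C = \frac{1}{0 + 3} = \frac{1}{3} \approx 0.33333$)
$4 \left(C + \left(5 \left(-2\right) + x{\left(-1 \right)}\right)\right) = 4 \left(\frac{1}{3} + \left(5 \left(-2\right) + \frac{1}{4} \left(-1\right)\right)\right) = 4 \left(\frac{1}{3} - \frac{41}{4}\right) = 4 \left(- \frac{119}{12}\right) = - \frac{119}{3}$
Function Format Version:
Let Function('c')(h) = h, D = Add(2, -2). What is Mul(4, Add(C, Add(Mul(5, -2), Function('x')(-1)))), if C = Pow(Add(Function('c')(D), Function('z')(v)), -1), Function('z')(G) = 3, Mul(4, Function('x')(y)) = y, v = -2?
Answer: Rational(-119, 3) ≈ -39.667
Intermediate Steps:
D = 0
Function('x')(y) = Mul(Rational(1, 4), y)
C = Rational(1, 3) (C = Pow(Add(0, 3), -1) = Pow(3, -1) = Rational(1, 3) ≈ 0.33333)
Mul(4, Add(C, Add(Mul(5, -2), Function('x')(-1)))) = Mul(4, Add(Rational(1, 3), Add(Mul(5, -2), Mul(Rational(1, 4), -1)))) = Mul(4, Add(Rational(1, 3), Add(-10, Rational(-1, 4)))) = Mul(4, Add(Rational(1, 3), Rational(-41, 4))) = Mul(4, Rational(-119, 12)) = Rational(-119, 3)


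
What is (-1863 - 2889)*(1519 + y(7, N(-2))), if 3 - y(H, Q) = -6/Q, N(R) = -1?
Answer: -7204032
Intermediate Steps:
y(H, Q) = 3 + 6/Q (y(H, Q) = 3 - (-6)/Q = 3 + 6/Q)
(-1863 - 2889)*(1519 + y(7, N(-2))) = (-1863 - 2889)*(1519 + (3 + 6/(-1))) = -4752*(1519 + (3 + 6*(-1))) = -4752*(1519 + (3 - 6)) = -4752*(1519 - 3) = -4752*1516 = -7204032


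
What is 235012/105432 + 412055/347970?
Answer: 74536255/21837603 ≈ 3.4132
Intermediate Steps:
235012/105432 + 412055/347970 = 235012*(1/105432) + 412055*(1/347970) = 58753/26358 + 11773/9942 = 74536255/21837603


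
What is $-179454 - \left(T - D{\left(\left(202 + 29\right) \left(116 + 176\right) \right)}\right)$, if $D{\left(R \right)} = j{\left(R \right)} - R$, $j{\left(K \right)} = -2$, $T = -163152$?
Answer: $-83756$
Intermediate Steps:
$D{\left(R \right)} = -2 - R$
$-179454 - \left(T - D{\left(\left(202 + 29\right) \left(116 + 176\right) \right)}\right) = -179454 - \left(-163150 + \left(202 + 29\right) \left(116 + 176\right)\right) = -179454 + \left(\left(-2 - 231 \cdot 292\right) + 163152\right) = -179454 + \left(\left(-2 - 67452\right) + 163152\right) = -179454 + \left(-67454 + 163152\right) = -179454 + 95698 = -83756$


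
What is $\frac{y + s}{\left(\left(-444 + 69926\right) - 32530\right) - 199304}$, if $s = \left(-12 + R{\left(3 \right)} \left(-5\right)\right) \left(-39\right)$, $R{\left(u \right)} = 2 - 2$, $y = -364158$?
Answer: $\frac{181845}{81176} \approx 2.2401$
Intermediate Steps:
$R{\left(u \right)} = 0$
$s = 468$ ($s = \left(-12 + 0 \left(-5\right)\right) \left(-39\right) = \left(-12 + 0\right) \left(-39\right) = \left(-12\right) \left(-39\right) = 468$)
$\frac{y + s}{\left(\left(-444 + 69926\right) - 32530\right) - 199304} = \frac{-364158 + 468}{\left(\left(-444 + 69926\right) - 32530\right) - 199304} = - \frac{363690}{\left(69482 - 32530\right) - 199304} = - \frac{363690}{36952 - 199304} = - \frac{363690}{-162352} = \left(-363690\right) \left(- \frac{1}{162352}\right) = \frac{181845}{81176}$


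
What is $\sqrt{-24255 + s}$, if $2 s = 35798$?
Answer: $2 i \sqrt{1589} \approx 79.724 i$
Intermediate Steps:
$s = 17899$ ($s = \frac{1}{2} \cdot 35798 = 17899$)
$\sqrt{-24255 + s} = \sqrt{-24255 + 17899} = \sqrt{-6356} = 2 i \sqrt{1589}$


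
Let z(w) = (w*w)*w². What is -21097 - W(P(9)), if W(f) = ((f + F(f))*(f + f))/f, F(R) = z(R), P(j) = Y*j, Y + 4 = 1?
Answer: -1083925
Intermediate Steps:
Y = -3 (Y = -4 + 1 = -3)
P(j) = -3*j
z(w) = w⁴ (z(w) = w²*w² = w⁴)
F(R) = R⁴
W(f) = 2*f + 2*f⁴ (W(f) = ((f + f⁴)*(f + f))/f = ((f + f⁴)*(2*f))/f = (2*f*(f + f⁴))/f = 2*f + 2*f⁴)
-21097 - W(P(9)) = -21097 - 2*(-3*9)*(1 + (-3*9)³) = -21097 - 2*(-27)*(1 + (-27)³) = -21097 - 2*(-27)*(1 - 19683) = -21097 - 2*(-27)*(-19682) = -21097 - 1*1062828 = -21097 - 1062828 = -1083925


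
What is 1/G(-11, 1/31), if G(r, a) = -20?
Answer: -1/20 ≈ -0.050000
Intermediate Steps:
1/G(-11, 1/31) = 1/(-20) = -1/20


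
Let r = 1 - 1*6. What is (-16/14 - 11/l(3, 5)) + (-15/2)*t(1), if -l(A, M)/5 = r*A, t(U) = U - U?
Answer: -677/525 ≈ -1.2895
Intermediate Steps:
r = -5 (r = 1 - 6 = -5)
t(U) = 0
l(A, M) = 25*A (l(A, M) = -(-25)*A = 25*A)
(-16/14 - 11/l(3, 5)) + (-15/2)*t(1) = (-16/14 - 11/(25*3)) - 15/2*0 = (-16*1/14 - 11/75) - 15*½*0 = (-8/7 - 11*1/75) - 15/2*0 = (-8/7 - 11/75) + 0 = -677/525 + 0 = -677/525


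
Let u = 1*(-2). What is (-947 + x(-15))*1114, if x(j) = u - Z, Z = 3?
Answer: -1060528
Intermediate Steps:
u = -2
x(j) = -5 (x(j) = -2 - 1*3 = -2 - 3 = -5)
(-947 + x(-15))*1114 = (-947 - 5)*1114 = -952*1114 = -1060528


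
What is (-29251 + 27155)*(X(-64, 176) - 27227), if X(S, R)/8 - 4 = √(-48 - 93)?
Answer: 57000720 - 16768*I*√141 ≈ 5.7001e+7 - 1.9911e+5*I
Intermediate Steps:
X(S, R) = 32 + 8*I*√141 (X(S, R) = 32 + 8*√(-48 - 93) = 32 + 8*√(-141) = 32 + 8*(I*√141) = 32 + 8*I*√141)
(-29251 + 27155)*(X(-64, 176) - 27227) = (-29251 + 27155)*((32 + 8*I*√141) - 27227) = -2096*(-27195 + 8*I*√141) = 57000720 - 16768*I*√141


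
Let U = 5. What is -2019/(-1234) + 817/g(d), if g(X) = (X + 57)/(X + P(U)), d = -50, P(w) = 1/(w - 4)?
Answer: -7055227/1234 ≈ -5717.4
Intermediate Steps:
P(w) = 1/(-4 + w)
g(X) = (57 + X)/(1 + X) (g(X) = (X + 57)/(X + 1/(-4 + 5)) = (57 + X)/(X + 1/1) = (57 + X)/(X + 1) = (57 + X)/(1 + X))
-2019/(-1234) + 817/g(d) = -2019/(-1234) + 817/(((57 - 50)/(1 - 50))) = -2019*(-1/1234) + 817/((7/(-49))) = 2019/1234 + 817/((-1/49*7)) = 2019/1234 + 817/(-⅐) = 2019/1234 + 817*(-7) = 2019/1234 - 5719 = -7055227/1234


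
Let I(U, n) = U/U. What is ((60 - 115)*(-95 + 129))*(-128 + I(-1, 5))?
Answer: 237490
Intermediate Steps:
I(U, n) = 1
((60 - 115)*(-95 + 129))*(-128 + I(-1, 5)) = ((60 - 115)*(-95 + 129))*(-128 + 1) = -55*34*(-127) = -1870*(-127) = 237490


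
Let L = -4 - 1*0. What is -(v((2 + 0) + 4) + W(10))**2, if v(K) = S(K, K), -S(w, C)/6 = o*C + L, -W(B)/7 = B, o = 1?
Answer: -6724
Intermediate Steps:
L = -4 (L = -4 + 0 = -4)
W(B) = -7*B
S(w, C) = 24 - 6*C (S(w, C) = -6*(1*C - 4) = -6*(C - 4) = -6*(-4 + C) = 24 - 6*C)
v(K) = 24 - 6*K
-(v((2 + 0) + 4) + W(10))**2 = -((24 - 6*((2 + 0) + 4)) - 7*10)**2 = -((24 - 6*(2 + 4)) - 70)**2 = -((24 - 6*6) - 70)**2 = -((24 - 36) - 70)**2 = -(-12 - 70)**2 = -1*(-82)**2 = -1*6724 = -6724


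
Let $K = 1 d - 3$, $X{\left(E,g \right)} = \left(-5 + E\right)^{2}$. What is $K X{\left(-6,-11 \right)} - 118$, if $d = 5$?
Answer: $124$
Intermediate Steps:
$K = 2$ ($K = 1 \cdot 5 - 3 = 5 - 3 = 2$)
$K X{\left(-6,-11 \right)} - 118 = 2 \left(-5 - 6\right)^{2} - 118 = 2 \left(-11\right)^{2} - 118 = 2 \cdot 121 - 118 = 242 - 118 = 124$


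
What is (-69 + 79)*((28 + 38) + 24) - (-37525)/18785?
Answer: 3388805/3757 ≈ 902.00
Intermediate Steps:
(-69 + 79)*((28 + 38) + 24) - (-37525)/18785 = 10*(66 + 24) - (-37525)/18785 = 10*90 - 1*(-7505/3757) = 900 + 7505/3757 = 3388805/3757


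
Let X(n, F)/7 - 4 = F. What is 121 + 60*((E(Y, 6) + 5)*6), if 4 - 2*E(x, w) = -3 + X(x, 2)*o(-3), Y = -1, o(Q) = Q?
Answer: 25861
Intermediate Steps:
X(n, F) = 28 + 7*F
E(x, w) = 133/2 (E(x, w) = 2 - (-3 + (28 + 7*2)*(-3))/2 = 2 - (-3 + (28 + 14)*(-3))/2 = 2 - (-3 + 42*(-3))/2 = 2 - (-3 - 126)/2 = 2 - ½*(-129) = 2 + 129/2 = 133/2)
121 + 60*((E(Y, 6) + 5)*6) = 121 + 60*((133/2 + 5)*6) = 121 + 60*((143/2)*6) = 121 + 60*429 = 121 + 25740 = 25861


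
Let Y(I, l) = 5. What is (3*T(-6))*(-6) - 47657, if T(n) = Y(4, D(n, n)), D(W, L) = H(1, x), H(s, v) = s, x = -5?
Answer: -47747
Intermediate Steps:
D(W, L) = 1
T(n) = 5
(3*T(-6))*(-6) - 47657 = (3*5)*(-6) - 47657 = 15*(-6) - 47657 = -90 - 47657 = -47747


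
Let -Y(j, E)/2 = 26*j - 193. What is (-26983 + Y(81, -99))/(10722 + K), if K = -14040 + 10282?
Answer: -30809/6964 ≈ -4.4240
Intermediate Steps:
K = -3758
Y(j, E) = 386 - 52*j (Y(j, E) = -2*(26*j - 193) = -2*(-193 + 26*j) = 386 - 52*j)
(-26983 + Y(81, -99))/(10722 + K) = (-26983 + (386 - 52*81))/(10722 - 3758) = (-26983 + (386 - 4212))/6964 = (-26983 - 3826)*(1/6964) = -30809*1/6964 = -30809/6964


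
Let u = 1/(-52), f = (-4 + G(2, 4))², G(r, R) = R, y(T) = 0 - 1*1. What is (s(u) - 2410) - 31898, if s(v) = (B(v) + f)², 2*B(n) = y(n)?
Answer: -137231/4 ≈ -34308.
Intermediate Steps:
y(T) = -1 (y(T) = 0 - 1 = -1)
B(n) = -½ (B(n) = (½)*(-1) = -½)
f = 0 (f = (-4 + 4)² = 0² = 0)
u = -1/52 ≈ -0.019231
s(v) = ¼ (s(v) = (-½ + 0)² = (-½)² = ¼)
(s(u) - 2410) - 31898 = (¼ - 2410) - 31898 = -9639/4 - 31898 = -137231/4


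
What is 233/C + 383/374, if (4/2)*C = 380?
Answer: 39978/17765 ≈ 2.2504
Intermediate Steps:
C = 190 (C = (1/2)*380 = 190)
233/C + 383/374 = 233/190 + 383/374 = 39978/17765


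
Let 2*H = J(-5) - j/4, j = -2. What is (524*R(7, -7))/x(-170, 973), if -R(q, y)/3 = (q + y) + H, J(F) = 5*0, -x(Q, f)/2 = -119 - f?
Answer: -131/728 ≈ -0.17994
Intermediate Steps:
x(Q, f) = 238 + 2*f (x(Q, f) = -2*(-119 - f) = 238 + 2*f)
J(F) = 0
H = ¼ (H = (0 - (-2)/4)/2 = (0 - 1*(-½))/2 = (0 + ½)/2 = (½)*(½) = ¼ ≈ 0.25000)
R(q, y) = -¾ - 3*q - 3*y (R(q, y) = -3*((q + y) + ¼) = -3*(¼ + q + y) = -¾ - 3*q - 3*y)
(524*R(7, -7))/x(-170, 973) = (524*(-¾ - 3*7 - 3*(-7)))/(238 + 2*973) = (524*(-¾ - 21 + 21))/(238 + 1946) = (524*(-¾))/2184 = -393*1/2184 = -131/728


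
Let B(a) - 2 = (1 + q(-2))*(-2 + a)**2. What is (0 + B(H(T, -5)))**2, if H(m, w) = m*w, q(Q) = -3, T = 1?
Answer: 9216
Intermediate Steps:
B(a) = 2 - 2*(-2 + a)**2 (B(a) = 2 + (1 - 3)*(-2 + a)**2 = 2 - 2*(-2 + a)**2)
(0 + B(H(T, -5)))**2 = (0 + (2 - 2*(-2 + 1*(-5))**2))**2 = (0 + (2 - 2*(-2 - 5)**2))**2 = (0 + (2 - 2*(-7)**2))**2 = (0 + (2 - 2*49))**2 = (0 + (2 - 98))**2 = (0 - 96)**2 = (-96)**2 = 9216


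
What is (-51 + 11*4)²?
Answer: 49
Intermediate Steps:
(-51 + 11*4)² = (-51 + 44)² = (-7)² = 49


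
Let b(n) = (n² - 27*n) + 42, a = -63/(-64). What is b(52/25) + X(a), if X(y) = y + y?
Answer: -157297/20000 ≈ -7.8649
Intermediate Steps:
a = 63/64 (a = -63*(-1/64) = 63/64 ≈ 0.98438)
X(y) = 2*y
b(n) = 42 + n² - 27*n
b(52/25) + X(a) = (42 + (52/25)² - 1404/25) + 2*(63/64) = (42 + (52*(1/25))² - 1404/25) + 63/32 = (42 + (52/25)² - 27*52/25) + 63/32 = (42 + 2704/625 - 1404/25) + 63/32 = -6146/625 + 63/32 = -157297/20000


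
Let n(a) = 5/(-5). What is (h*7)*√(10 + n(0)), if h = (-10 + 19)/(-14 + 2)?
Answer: -63/4 ≈ -15.750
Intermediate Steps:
n(a) = -1 (n(a) = 5*(-⅕) = -1)
h = -¾ (h = 9/(-12) = 9*(-1/12) = -¾ ≈ -0.75000)
(h*7)*√(10 + n(0)) = (-¾*7)*√(10 - 1) = -21*√9/4 = -21/4*3 = -63/4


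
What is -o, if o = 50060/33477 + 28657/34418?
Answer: -2682315469/1152211386 ≈ -2.3280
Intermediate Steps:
o = 2682315469/1152211386 (o = 50060*(1/33477) + 28657*(1/34418) = 50060/33477 + 28657/34418 = 2682315469/1152211386 ≈ 2.3280)
-o = -1*2682315469/1152211386 = -2682315469/1152211386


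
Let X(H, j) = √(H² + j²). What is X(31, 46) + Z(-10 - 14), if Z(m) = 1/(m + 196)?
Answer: 1/172 + √3077 ≈ 55.477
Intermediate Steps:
Z(m) = 1/(196 + m)
X(31, 46) + Z(-10 - 14) = √(31² + 46²) + 1/(196 + (-10 - 14)) = √(961 + 2116) + 1/(196 - 24) = √3077 + 1/172 = 1/172 + √3077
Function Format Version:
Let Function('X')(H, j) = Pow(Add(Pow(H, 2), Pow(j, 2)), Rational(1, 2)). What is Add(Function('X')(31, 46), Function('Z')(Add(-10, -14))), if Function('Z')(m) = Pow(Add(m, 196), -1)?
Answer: Add(Rational(1, 172), Pow(3077, Rational(1, 2))) ≈ 55.477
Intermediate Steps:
Function('Z')(m) = Pow(Add(196, m), -1)
Add(Function('X')(31, 46), Function('Z')(Add(-10, -14))) = Add(Pow(Add(Pow(31, 2), Pow(46, 2)), Rational(1, 2)), Pow(Add(196, Add(-10, -14)), -1)) = Add(Pow(Add(961, 2116), Rational(1, 2)), Pow(Add(196, -24), -1)) = Add(Pow(3077, Rational(1, 2)), Pow(172, -1)) = Add(Pow(3077, Rational(1, 2)), Rational(1, 172)) = Add(Rational(1, 172), Pow(3077, Rational(1, 2)))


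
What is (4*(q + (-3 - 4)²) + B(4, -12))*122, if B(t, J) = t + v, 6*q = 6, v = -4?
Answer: 24400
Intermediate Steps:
q = 1 (q = (⅙)*6 = 1)
B(t, J) = -4 + t (B(t, J) = t - 4 = -4 + t)
(4*(q + (-3 - 4)²) + B(4, -12))*122 = (4*(1 + (-3 - 4)²) + (-4 + 4))*122 = (4*(1 + (-7)²) + 0)*122 = (4*(1 + 49) + 0)*122 = (4*50 + 0)*122 = (200 + 0)*122 = 200*122 = 24400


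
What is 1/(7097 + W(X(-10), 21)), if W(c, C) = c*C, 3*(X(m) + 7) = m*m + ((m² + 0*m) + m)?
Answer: 1/8280 ≈ 0.00012077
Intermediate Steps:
X(m) = -7 + m/3 + 2*m²/3 (X(m) = -7 + (m*m + ((m² + 0*m) + m))/3 = -7 + (m² + ((m² + 0) + m))/3 = -7 + (m² + (m² + m))/3 = -7 + (m² + (m + m²))/3 = -7 + (m + 2*m²)/3 = -7 + (m/3 + 2*m²/3) = -7 + m/3 + 2*m²/3)
W(c, C) = C*c
1/(7097 + W(X(-10), 21)) = 1/(7097 + 21*(-7 + (⅓)*(-10) + (⅔)*(-10)²)) = 1/(7097 + 21*(-7 - 10/3 + (⅔)*100)) = 1/(7097 + 21*(-7 - 10/3 + 200/3)) = 1/(7097 + 21*(169/3)) = 1/(7097 + 1183) = 1/8280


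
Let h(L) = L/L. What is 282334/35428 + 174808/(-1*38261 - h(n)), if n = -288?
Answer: 1152391421/338886534 ≈ 3.4005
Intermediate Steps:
h(L) = 1
282334/35428 + 174808/(-1*38261 - h(n)) = 282334/35428 + 174808/(-1*38261 - 1*1) = 282334*(1/35428) + 174808/(-38261 - 1) = 141167/17714 + 174808/(-38262) = 141167/17714 + 174808*(-1/38262) = 141167/17714 - 87404/19131 = 1152391421/338886534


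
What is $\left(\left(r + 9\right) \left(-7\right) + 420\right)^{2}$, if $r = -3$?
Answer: $142884$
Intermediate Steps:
$\left(\left(r + 9\right) \left(-7\right) + 420\right)^{2} = \left(\left(-3 + 9\right) \left(-7\right) + 420\right)^{2} = \left(6 \left(-7\right) + 420\right)^{2} = \left(-42 + 420\right)^{2} = 378^{2} = 142884$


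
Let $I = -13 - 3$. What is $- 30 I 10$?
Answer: $4800$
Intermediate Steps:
$I = -16$ ($I = -13 - 3 = -16$)
$- 30 I 10 = \left(-30\right) \left(-16\right) 10 = 480 \cdot 10 = 4800$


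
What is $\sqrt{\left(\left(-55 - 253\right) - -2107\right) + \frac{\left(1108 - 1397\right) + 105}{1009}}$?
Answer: $\frac{\sqrt{1831342063}}{1009} \approx 42.412$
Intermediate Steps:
$\sqrt{\left(\left(-55 - 253\right) - -2107\right) + \frac{\left(1108 - 1397\right) + 105}{1009}} = \sqrt{\left(-308 + 2107\right) + \left(-289 + 105\right) \frac{1}{1009}} = \sqrt{1799 - \frac{184}{1009}} = \sqrt{\frac{1815007}{1009}} = \frac{\sqrt{1831342063}}{1009}$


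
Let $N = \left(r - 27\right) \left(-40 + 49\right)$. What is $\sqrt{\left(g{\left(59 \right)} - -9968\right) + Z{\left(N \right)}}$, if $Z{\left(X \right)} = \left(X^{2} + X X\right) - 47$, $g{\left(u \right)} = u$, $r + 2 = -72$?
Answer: $\sqrt{1662542} \approx 1289.4$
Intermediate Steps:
$r = -74$ ($r = -2 - 72 = -74$)
$N = -909$ ($N = \left(-74 - 27\right) \left(-40 + 49\right) = \left(-101\right) 9 = -909$)
$Z{\left(X \right)} = -47 + 2 X^{2}$ ($Z{\left(X \right)} = \left(X^{2} + X^{2}\right) - 47 = 2 X^{2} - 47 = -47 + 2 X^{2}$)
$\sqrt{\left(g{\left(59 \right)} - -9968\right) + Z{\left(N \right)}} = \sqrt{\left(59 - -9968\right) - \left(47 - 2 \left(-909\right)^{2}\right)} = \sqrt{\left(59 + 9968\right) + \left(-47 + 2 \cdot 826281\right)} = \sqrt{10027 + \left(-47 + 1652562\right)} = \sqrt{10027 + 1652515} = \sqrt{1662542}$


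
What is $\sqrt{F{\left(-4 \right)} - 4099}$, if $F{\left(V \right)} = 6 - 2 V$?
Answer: $i \sqrt{4085} \approx 63.914 i$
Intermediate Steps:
$\sqrt{F{\left(-4 \right)} - 4099} = \sqrt{\left(6 - -8\right) - 4099} = \sqrt{\left(6 + 8\right) - 4099} = \sqrt{14 - 4099} = \sqrt{-4085} = i \sqrt{4085}$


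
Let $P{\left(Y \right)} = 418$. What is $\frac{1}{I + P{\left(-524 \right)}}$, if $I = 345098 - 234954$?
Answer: $\frac{1}{110562} \approx 9.0447 \cdot 10^{-6}$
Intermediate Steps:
$I = 110144$
$\frac{1}{I + P{\left(-524 \right)}} = \frac{1}{110144 + 418} = \frac{1}{110562}$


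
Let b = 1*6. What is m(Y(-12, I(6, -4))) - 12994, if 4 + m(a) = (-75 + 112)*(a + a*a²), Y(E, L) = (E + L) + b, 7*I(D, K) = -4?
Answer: -8143144/343 ≈ -23741.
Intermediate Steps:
I(D, K) = -4/7 (I(D, K) = (⅐)*(-4) = -4/7)
b = 6
Y(E, L) = 6 + E + L (Y(E, L) = (E + L) + 6 = 6 + E + L)
m(a) = -4 + 37*a + 37*a³ (m(a) = -4 + (-75 + 112)*(a + a*a²) = -4 + 37*(a + a³) = -4 + (37*a + 37*a³) = -4 + 37*a + 37*a³)
m(Y(-12, I(6, -4))) - 12994 = (-4 + 37*(6 - 12 - 4/7) + 37*(6 - 12 - 4/7)³) - 12994 = (-4 + 37*(-46/7) + 37*(-46/7)³) - 12994 = (-4 - 1702/7 + 37*(-97336/343)) - 12994 = (-4 - 1702/7 - 3601432/343) - 12994 = -3686202/343 - 12994 = -8143144/343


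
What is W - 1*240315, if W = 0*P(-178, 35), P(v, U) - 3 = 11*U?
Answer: -240315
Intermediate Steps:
P(v, U) = 3 + 11*U
W = 0 (W = 0*(3 + 11*35) = 0*(3 + 385) = 0*388 = 0)
W - 1*240315 = 0 - 1*240315 = 0 - 240315 = -240315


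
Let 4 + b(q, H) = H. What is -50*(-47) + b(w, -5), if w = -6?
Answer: 2341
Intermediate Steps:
b(q, H) = -4 + H
-50*(-47) + b(w, -5) = -50*(-47) + (-4 - 5) = 2350 - 9 = 2341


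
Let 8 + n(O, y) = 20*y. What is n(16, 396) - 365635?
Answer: -357723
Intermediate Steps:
n(O, y) = -8 + 20*y
n(16, 396) - 365635 = (-8 + 20*396) - 365635 = (-8 + 7920) - 365635 = 7912 - 365635 = -357723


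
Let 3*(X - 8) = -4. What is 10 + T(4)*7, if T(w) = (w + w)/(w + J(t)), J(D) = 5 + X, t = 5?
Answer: 638/47 ≈ 13.574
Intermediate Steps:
X = 20/3 (X = 8 + (⅓)*(-4) = 8 - 4/3 = 20/3 ≈ 6.6667)
J(D) = 35/3 (J(D) = 5 + 20/3 = 35/3)
T(w) = 2*w/(35/3 + w) (T(w) = (w + w)/(w + 35/3) = (2*w)/(35/3 + w) = 2*w/(35/3 + w))
10 + T(4)*7 = 10 + (6*4/(35 + 3*4))*7 = 10 + (6*4/(35 + 12))*7 = 10 + (6*4/47)*7 = 10 + (6*4*(1/47))*7 = 10 + (24/47)*7 = 10 + 168/47 = 638/47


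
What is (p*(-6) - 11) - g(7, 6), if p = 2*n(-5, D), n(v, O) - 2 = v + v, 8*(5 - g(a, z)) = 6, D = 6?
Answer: 323/4 ≈ 80.750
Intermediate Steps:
g(a, z) = 17/4 (g(a, z) = 5 - ⅛*6 = 5 - ¾ = 17/4)
n(v, O) = 2 + 2*v (n(v, O) = 2 + (v + v) = 2 + 2*v)
p = -16 (p = 2*(2 + 2*(-5)) = 2*(2 - 10) = 2*(-8) = -16)
(p*(-6) - 11) - g(7, 6) = (-16*(-6) - 11) - 1*17/4 = (96 - 11) - 17/4 = 85 - 17/4 = 323/4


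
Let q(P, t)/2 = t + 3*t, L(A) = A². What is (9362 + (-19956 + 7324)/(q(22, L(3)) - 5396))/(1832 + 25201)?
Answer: 4154660/11993641 ≈ 0.34641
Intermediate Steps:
q(P, t) = 8*t (q(P, t) = 2*(t + 3*t) = 2*(4*t) = 8*t)
(9362 + (-19956 + 7324)/(q(22, L(3)) - 5396))/(1832 + 25201) = (9362 + (-19956 + 7324)/(8*3² - 5396))/(1832 + 25201) = (9362 - 12632/(8*9 - 5396))/27033 = (9362 - 12632/(72 - 5396))*(1/27033) = (9362 - 12632/(-5324))*(1/27033) = (9362 - 12632*(-1/5324))*(1/27033) = (9362 + 3158/1331)*(1/27033) = (12463980/1331)*(1/27033) = 4154660/11993641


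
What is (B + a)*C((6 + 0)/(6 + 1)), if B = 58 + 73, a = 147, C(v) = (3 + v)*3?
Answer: 22518/7 ≈ 3216.9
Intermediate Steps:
C(v) = 9 + 3*v
B = 131
(B + a)*C((6 + 0)/(6 + 1)) = (131 + 147)*(9 + 3*((6 + 0)/(6 + 1))) = 278*(9 + 3*(6/7)) = 278*(9 + 18/7) = 278*(81/7) = 22518/7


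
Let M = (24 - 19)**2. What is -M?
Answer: -25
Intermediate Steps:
M = 25 (M = 5**2 = 25)
-M = -1*25 = -25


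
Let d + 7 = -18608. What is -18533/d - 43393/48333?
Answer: 29331598/299906265 ≈ 0.097803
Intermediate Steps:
d = -18615 (d = -7 - 18608 = -18615)
-18533/d - 43393/48333 = -18533/(-18615) - 43393/48333 = -18533*(-1/18615) - 43393*1/48333 = 18533/18615 - 43393/48333 = 29331598/299906265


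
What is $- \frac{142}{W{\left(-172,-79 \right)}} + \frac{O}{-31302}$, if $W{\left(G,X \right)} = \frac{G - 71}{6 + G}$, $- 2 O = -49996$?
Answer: $- \frac{41329181}{422577} \approx -97.803$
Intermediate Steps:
$O = 24998$ ($O = \left(- \frac{1}{2}\right) \left(-49996\right) = 24998$)
$W{\left(G,X \right)} = \frac{-71 + G}{6 + G}$
$- \frac{142}{W{\left(-172,-79 \right)}} + \frac{O}{-31302} = - \frac{142}{\frac{1}{6 - 172} \left(-71 - 172\right)} + \frac{24998}{-31302} = - \frac{142}{\frac{1}{-166} \left(-243\right)} + 24998 \left(- \frac{1}{31302}\right) = - \frac{142}{\left(- \frac{1}{166}\right) \left(-243\right)} - \frac{12499}{15651} = - \frac{142}{\frac{243}{166}} - \frac{12499}{15651} = \left(-142\right) \frac{166}{243} - \frac{12499}{15651} = - \frac{23572}{243} - \frac{12499}{15651} = - \frac{41329181}{422577}$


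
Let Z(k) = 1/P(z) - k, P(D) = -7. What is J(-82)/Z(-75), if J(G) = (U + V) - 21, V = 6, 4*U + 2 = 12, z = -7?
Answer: -175/1048 ≈ -0.16698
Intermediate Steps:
U = 5/2 (U = -1/2 + (1/4)*12 = -1/2 + 3 = 5/2 ≈ 2.5000)
Z(k) = -1/7 - k (Z(k) = 1/(-7) - k = -1/7 - k)
J(G) = -25/2 (J(G) = (5/2 + 6) - 21 = 17/2 - 21 = -25/2)
J(-82)/Z(-75) = -25/(2*(-1/7 - 1*(-75))) = -25/(2*(-1/7 + 75)) = -25/(2*524/7) = -25/2*7/524 = -175/1048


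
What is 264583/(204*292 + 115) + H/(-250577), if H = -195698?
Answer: 77978258125/14955187091 ≈ 5.2141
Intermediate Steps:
264583/(204*292 + 115) + H/(-250577) = 264583/(204*292 + 115) - 195698/(-250577) = 264583/(59568 + 115) - 195698*(-1/250577) = 264583/59683 + 195698/250577 = 77978258125/14955187091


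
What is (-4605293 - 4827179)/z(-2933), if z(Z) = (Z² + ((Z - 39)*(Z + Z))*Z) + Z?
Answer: 336874/1825878395 ≈ 0.00018450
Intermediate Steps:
z(Z) = Z + Z² + 2*Z²*(-39 + Z) (z(Z) = (Z² + ((-39 + Z)*(2*Z))*Z) + Z = (Z² + (2*Z*(-39 + Z))*Z) + Z = (Z² + 2*Z²*(-39 + Z)) + Z = Z + Z² + 2*Z²*(-39 + Z))
(-4605293 - 4827179)/z(-2933) = (-4605293 - 4827179)/((-2933*(1 - 77*(-2933) + 2*(-2933)²))) = -9432472*(-1/(2933*(1 + 225841 + 2*8602489))) = -9432472*(-1/(2933*(1 + 225841 + 17204978))) = -9432472/((-2933*17430820)) = -9432472/(-51124595060) = -9432472*(-1/51124595060) = 336874/1825878395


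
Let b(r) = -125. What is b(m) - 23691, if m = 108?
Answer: -23816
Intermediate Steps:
b(m) - 23691 = -125 - 23691 = -23816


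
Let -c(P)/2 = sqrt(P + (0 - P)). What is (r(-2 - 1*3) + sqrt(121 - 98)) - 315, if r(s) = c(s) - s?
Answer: -310 + sqrt(23) ≈ -305.20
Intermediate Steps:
c(P) = 0 (c(P) = -2*sqrt(P + (0 - P)) = -2*sqrt(P - P) = -2*sqrt(0) = -2*0 = 0)
r(s) = -s (r(s) = 0 - s = -s)
(r(-2 - 1*3) + sqrt(121 - 98)) - 315 = (-(-2 - 1*3) + sqrt(121 - 98)) - 315 = (-(-2 - 3) + sqrt(23)) - 315 = (-1*(-5) + sqrt(23)) - 315 = (5 + sqrt(23)) - 315 = -310 + sqrt(23)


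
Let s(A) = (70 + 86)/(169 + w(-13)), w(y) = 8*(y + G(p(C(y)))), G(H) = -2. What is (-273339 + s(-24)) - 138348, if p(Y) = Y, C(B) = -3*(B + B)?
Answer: -20172507/49 ≈ -4.1168e+5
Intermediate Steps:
C(B) = -6*B
w(y) = -16 + 8*y (w(y) = 8*(y - 2) = 8*(-2 + y) = -16 + 8*y)
s(A) = 156/49 (s(A) = (70 + 86)/(169 + (-16 + 8*(-13))) = 156/(169 + (-16 - 104)) = 156/(169 - 120) = 156/49)
(-273339 + s(-24)) - 138348 = (-273339 + 156/49) - 138348 = -13393455/49 - 138348 = -20172507/49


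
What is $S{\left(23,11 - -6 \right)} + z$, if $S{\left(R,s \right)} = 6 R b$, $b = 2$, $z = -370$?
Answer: $-94$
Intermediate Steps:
$S{\left(R,s \right)} = 12 R$ ($S{\left(R,s \right)} = 6 R 2 = 12 R$)
$S{\left(23,11 - -6 \right)} + z = 12 \cdot 23 - 370 = 276 - 370 = -94$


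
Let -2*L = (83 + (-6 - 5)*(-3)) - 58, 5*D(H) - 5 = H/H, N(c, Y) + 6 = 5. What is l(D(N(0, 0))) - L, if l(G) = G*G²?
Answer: 3841/125 ≈ 30.728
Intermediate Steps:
N(c, Y) = -1 (N(c, Y) = -6 + 5 = -1)
D(H) = 6/5 (D(H) = 1 + (H/H)/5 = 1 + (⅕)*1 = 1 + ⅕ = 6/5)
L = -29 (L = -((83 + (-6 - 5)*(-3)) - 58)/2 = -((83 - 11*(-3)) - 58)/2 = -((83 + 33) - 58)/2 = -(116 - 58)/2 = -½*58 = -29)
l(G) = G³
l(D(N(0, 0))) - L = (6/5)³ - 1*(-29) = 216/125 + 29 = 3841/125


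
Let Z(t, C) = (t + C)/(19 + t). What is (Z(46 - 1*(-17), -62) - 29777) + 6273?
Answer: -1927327/82 ≈ -23504.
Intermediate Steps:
Z(t, C) = (C + t)/(19 + t)
(Z(46 - 1*(-17), -62) - 29777) + 6273 = ((-62 + (46 - 1*(-17)))/(19 + (46 - 1*(-17))) - 29777) + 6273 = ((-62 + (46 + 17))/(19 + (46 + 17)) - 29777) + 6273 = ((-62 + 63)/(19 + 63) - 29777) + 6273 = (1/82 - 29777) + 6273 = -2441713/82 + 6273 = -1927327/82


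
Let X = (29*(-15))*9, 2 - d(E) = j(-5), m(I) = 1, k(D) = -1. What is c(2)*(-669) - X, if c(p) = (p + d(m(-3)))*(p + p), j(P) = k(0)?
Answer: -9465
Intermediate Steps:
j(P) = -1
d(E) = 3 (d(E) = 2 - 1*(-1) = 2 + 1 = 3)
X = -3915 (X = -435*9 = -3915)
c(p) = 2*p*(3 + p) (c(p) = (p + 3)*(p + p) = (3 + p)*(2*p) = 2*p*(3 + p))
c(2)*(-669) - X = (2*2*(3 + 2))*(-669) - 1*(-3915) = (2*2*5)*(-669) + 3915 = 20*(-669) + 3915 = -13380 + 3915 = -9465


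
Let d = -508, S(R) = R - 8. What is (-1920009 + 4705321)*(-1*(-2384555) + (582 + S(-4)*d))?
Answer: 6660329969696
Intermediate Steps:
S(R) = -8 + R
(-1920009 + 4705321)*(-1*(-2384555) + (582 + S(-4)*d)) = (-1920009 + 4705321)*(-1*(-2384555) + (582 + (-8 - 4)*(-508))) = 2785312*(2384555 + (582 - 12*(-508))) = 2785312*(2384555 + (582 + 6096)) = 2785312*(2384555 + 6678) = 2785312*2391233 = 6660329969696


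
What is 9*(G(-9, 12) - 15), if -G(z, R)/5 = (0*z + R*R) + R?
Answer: -7155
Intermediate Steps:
G(z, R) = -5*R - 5*R² (G(z, R) = -5*((0*z + R*R) + R) = -5*((0 + R²) + R) = -5*(R² + R) = -5*(R + R²) = -5*R - 5*R²)
9*(G(-9, 12) - 15) = 9*(-5*12*(1 + 12) - 15) = 9*(-5*12*13 - 15) = 9*(-780 - 15) = 9*(-795) = -7155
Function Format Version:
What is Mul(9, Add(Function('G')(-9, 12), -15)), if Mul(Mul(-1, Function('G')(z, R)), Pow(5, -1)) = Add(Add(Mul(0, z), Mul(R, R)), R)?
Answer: -7155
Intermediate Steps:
Function('G')(z, R) = Add(Mul(-5, R), Mul(-5, Pow(R, 2))) (Function('G')(z, R) = Mul(-5, Add(Add(Mul(0, z), Mul(R, R)), R)) = Mul(-5, Add(Add(0, Pow(R, 2)), R)) = Mul(-5, Add(Pow(R, 2), R)) = Mul(-5, Add(R, Pow(R, 2))) = Add(Mul(-5, R), Mul(-5, Pow(R, 2))))
Mul(9, Add(Function('G')(-9, 12), -15)) = Mul(9, Add(Mul(-5, 12, Add(1, 12)), -15)) = Mul(9, Add(Mul(-5, 12, 13), -15)) = Mul(9, Add(-780, -15)) = Mul(9, -795) = -7155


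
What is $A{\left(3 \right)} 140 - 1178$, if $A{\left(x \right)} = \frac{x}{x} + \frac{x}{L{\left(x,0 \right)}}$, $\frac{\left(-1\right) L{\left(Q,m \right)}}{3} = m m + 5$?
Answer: $-1066$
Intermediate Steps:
$L{\left(Q,m \right)} = -15 - 3 m^{2}$ ($L{\left(Q,m \right)} = - 3 \left(m m + 5\right) = - 3 \left(m^{2} + 5\right) = - 3 \left(5 + m^{2}\right) = -15 - 3 m^{2}$)
$A{\left(x \right)} = 1 - \frac{x}{15}$ ($A{\left(x \right)} = \frac{x}{x} + \frac{x}{-15 - 3 \cdot 0^{2}} = 1 + \frac{x}{-15 - 0} = 1 + \frac{x}{-15 + 0} = 1 + \frac{x}{-15} = 1 + x \left(- \frac{1}{15}\right) = 1 - \frac{x}{15}$)
$A{\left(3 \right)} 140 - 1178 = \left(1 - \frac{1}{5}\right) 140 - 1178 = \frac{4}{5} \cdot 140 - 1178 = 112 - 1178 = -1066$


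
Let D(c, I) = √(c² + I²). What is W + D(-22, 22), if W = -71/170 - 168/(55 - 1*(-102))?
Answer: -39707/26690 + 22*√2 ≈ 29.625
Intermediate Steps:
D(c, I) = √(I² + c²)
W = -39707/26690 (W = -71*1/170 - 168/(55 + 102) = -71/170 - 168/157 = -39707/26690 ≈ -1.4877)
W + D(-22, 22) = -39707/26690 + √(22² + (-22)²) = -39707/26690 + √(484 + 484) = -39707/26690 + √968 = -39707/26690 + 22*√2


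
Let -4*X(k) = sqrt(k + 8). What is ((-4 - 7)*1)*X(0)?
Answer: 11*sqrt(2)/2 ≈ 7.7782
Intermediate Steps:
X(k) = -sqrt(8 + k)/4 (X(k) = -sqrt(k + 8)/4 = -sqrt(8 + k)/4)
((-4 - 7)*1)*X(0) = ((-4 - 7)*1)*(-sqrt(8 + 0)/4) = (-11*1)*(-sqrt(2)/2) = -(-11)*2*sqrt(2)/4 = -(-11)*sqrt(2)/2 = 11*sqrt(2)/2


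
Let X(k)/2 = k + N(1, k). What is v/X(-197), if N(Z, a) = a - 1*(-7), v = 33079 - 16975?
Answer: -2684/129 ≈ -20.806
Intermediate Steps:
v = 16104
N(Z, a) = 7 + a (N(Z, a) = a + 7 = 7 + a)
X(k) = 14 + 4*k (X(k) = 2*(k + (7 + k)) = 2*(7 + 2*k) = 14 + 4*k)
v/X(-197) = 16104/(14 + 4*(-197)) = 16104/(14 - 788) = 16104/(-774) = 16104*(-1/774) = -2684/129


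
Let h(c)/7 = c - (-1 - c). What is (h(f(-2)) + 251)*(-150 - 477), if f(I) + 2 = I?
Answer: -126654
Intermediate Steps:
f(I) = -2 + I
h(c) = 7 + 14*c (h(c) = 7*(c - (-1 - c)) = 7*(c + (1 + c)) = 7*(1 + 2*c) = 7 + 14*c)
(h(f(-2)) + 251)*(-150 - 477) = ((7 + 14*(-2 - 2)) + 251)*(-150 - 477) = ((7 + 14*(-4)) + 251)*(-627) = ((7 - 56) + 251)*(-627) = (-49 + 251)*(-627) = 202*(-627) = -126654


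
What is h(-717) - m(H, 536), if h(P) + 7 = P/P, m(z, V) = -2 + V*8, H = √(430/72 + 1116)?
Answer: -4292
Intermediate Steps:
H = 13*√239/6 (H = √(430*(1/72) + 1116) = √(215/36 + 1116) = √(40391/36) = 13*√239/6 ≈ 33.496)
m(z, V) = -2 + 8*V
h(P) = -6 (h(P) = -7 + P/P = -7 + 1 = -6)
h(-717) - m(H, 536) = -6 - (-2 + 8*536) = -6 - (-2 + 4288) = -6 - 1*4286 = -6 - 4286 = -4292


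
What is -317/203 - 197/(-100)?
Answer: 8291/20300 ≈ 0.40842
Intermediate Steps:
-317/203 - 197/(-100) = -317*1/203 - 197*(-1/100) = -317/203 + 197/100 = 8291/20300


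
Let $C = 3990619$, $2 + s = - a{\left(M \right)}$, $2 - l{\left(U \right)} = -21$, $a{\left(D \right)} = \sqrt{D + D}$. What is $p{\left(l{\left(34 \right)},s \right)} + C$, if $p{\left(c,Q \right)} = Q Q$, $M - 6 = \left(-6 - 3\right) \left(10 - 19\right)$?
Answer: $3990797 + 4 \sqrt{174} \approx 3.9908 \cdot 10^{6}$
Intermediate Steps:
$M = 87$ ($M = 6 + \left(-6 - 3\right) \left(10 - 19\right) = 6 - -81 = 6 + 81 = 87$)
$a{\left(D \right)} = \sqrt{2} \sqrt{D}$ ($a{\left(D \right)} = \sqrt{2 D} = \sqrt{2} \sqrt{D}$)
$l{\left(U \right)} = 23$ ($l{\left(U \right)} = 2 - -21 = 2 + 21 = 23$)
$s = -2 - \sqrt{174}$ ($s = -2 - \sqrt{2} \sqrt{87} = -2 - \sqrt{174} \approx -15.191$)
$p{\left(c,Q \right)} = Q^{2}$
$p{\left(l{\left(34 \right)},s \right)} + C = \left(-2 - \sqrt{174}\right)^{2} + 3990619 = 3990619 + \left(-2 - \sqrt{174}\right)^{2}$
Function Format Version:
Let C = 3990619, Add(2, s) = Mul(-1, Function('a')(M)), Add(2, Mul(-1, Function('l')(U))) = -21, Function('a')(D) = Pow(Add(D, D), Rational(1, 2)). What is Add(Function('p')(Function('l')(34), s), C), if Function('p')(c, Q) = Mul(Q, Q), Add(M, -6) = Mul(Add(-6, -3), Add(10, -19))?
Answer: Add(3990797, Mul(4, Pow(174, Rational(1, 2)))) ≈ 3.9908e+6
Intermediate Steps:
M = 87 (M = Add(6, Mul(Add(-6, -3), Add(10, -19))) = Add(6, Mul(-9, -9)) = Add(6, 81) = 87)
Function('a')(D) = Mul(Pow(2, Rational(1, 2)), Pow(D, Rational(1, 2))) (Function('a')(D) = Pow(Mul(2, D), Rational(1, 2)) = Mul(Pow(2, Rational(1, 2)), Pow(D, Rational(1, 2))))
Function('l')(U) = 23 (Function('l')(U) = Add(2, Mul(-1, -21)) = Add(2, 21) = 23)
s = Add(-2, Mul(-1, Pow(174, Rational(1, 2)))) (s = Add(-2, Mul(-1, Mul(Pow(2, Rational(1, 2)), Pow(87, Rational(1, 2))))) = Add(-2, Mul(-1, Pow(174, Rational(1, 2)))) ≈ -15.191)
Function('p')(c, Q) = Pow(Q, 2)
Add(Function('p')(Function('l')(34), s), C) = Add(Pow(Add(-2, Mul(-1, Pow(174, Rational(1, 2)))), 2), 3990619) = Add(3990619, Pow(Add(-2, Mul(-1, Pow(174, Rational(1, 2)))), 2))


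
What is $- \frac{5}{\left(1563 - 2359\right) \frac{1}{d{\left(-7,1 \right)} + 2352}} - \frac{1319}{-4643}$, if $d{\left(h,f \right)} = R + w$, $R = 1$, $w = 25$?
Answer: $\frac{28127597}{1847914} \approx 15.221$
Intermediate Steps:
$d{\left(h,f \right)} = 26$ ($d{\left(h,f \right)} = 1 + 25 = 26$)
$- \frac{5}{\left(1563 - 2359\right) \frac{1}{d{\left(-7,1 \right)} + 2352}} - \frac{1319}{-4643} = - \frac{5}{\left(1563 - 2359\right) \frac{1}{26 + 2352}} - \frac{1319}{-4643} = - \frac{5}{\left(-796\right) \frac{1}{2378}} - - \frac{1319}{4643} = - \frac{5}{\left(-796\right) \frac{1}{2378}} + \frac{1319}{4643} = - \frac{5}{- \frac{398}{1189}} + \frac{1319}{4643} = \left(-5\right) \left(- \frac{1189}{398}\right) + \frac{1319}{4643} = \frac{5945}{398} + \frac{1319}{4643} = \frac{28127597}{1847914}$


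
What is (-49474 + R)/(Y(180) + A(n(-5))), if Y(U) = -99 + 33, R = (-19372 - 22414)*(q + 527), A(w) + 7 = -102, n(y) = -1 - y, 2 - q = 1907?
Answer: -57531634/175 ≈ -3.2875e+5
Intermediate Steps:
q = -1905 (q = 2 - 1*1907 = 2 - 1907 = -1905)
A(w) = -109 (A(w) = -7 - 102 = -109)
R = 57581108 (R = (-19372 - 22414)*(-1905 + 527) = -41786*(-1378) = 57581108)
Y(U) = -66
(-49474 + R)/(Y(180) + A(n(-5))) = (-49474 + 57581108)/(-66 - 109) = 57531634/(-175) = 57531634*(-1/175) = -57531634/175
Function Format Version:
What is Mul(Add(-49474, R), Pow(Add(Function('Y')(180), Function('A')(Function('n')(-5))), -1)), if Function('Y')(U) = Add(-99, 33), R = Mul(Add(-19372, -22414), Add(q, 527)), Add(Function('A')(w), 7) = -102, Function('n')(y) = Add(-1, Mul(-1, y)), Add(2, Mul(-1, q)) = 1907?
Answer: Rational(-57531634, 175) ≈ -3.2875e+5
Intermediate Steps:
q = -1905 (q = Add(2, Mul(-1, 1907)) = Add(2, -1907) = -1905)
Function('A')(w) = -109 (Function('A')(w) = Add(-7, -102) = -109)
R = 57581108 (R = Mul(Add(-19372, -22414), Add(-1905, 527)) = Mul(-41786, -1378) = 57581108)
Function('Y')(U) = -66
Mul(Add(-49474, R), Pow(Add(Function('Y')(180), Function('A')(Function('n')(-5))), -1)) = Mul(Add(-49474, 57581108), Pow(Add(-66, -109), -1)) = Mul(57531634, Pow(-175, -1)) = Mul(57531634, Rational(-1, 175)) = Rational(-57531634, 175)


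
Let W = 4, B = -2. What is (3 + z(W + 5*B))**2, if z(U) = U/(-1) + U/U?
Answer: 100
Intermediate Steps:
z(U) = 1 - U (z(U) = U*(-1) + 1 = -U + 1 = 1 - U)
(3 + z(W + 5*B))**2 = (3 + (1 - (4 + 5*(-2))))**2 = (3 + (1 - (4 - 10)))**2 = (3 + (1 - 1*(-6)))**2 = (3 + (1 + 6))**2 = (3 + 7)**2 = 10**2 = 100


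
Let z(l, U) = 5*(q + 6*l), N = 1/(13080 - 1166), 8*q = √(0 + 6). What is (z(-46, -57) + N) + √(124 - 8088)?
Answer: -16441319/11914 + 5*√6/8 + 2*I*√1991 ≈ -1378.5 + 89.241*I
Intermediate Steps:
q = √6/8 (q = √(0 + 6)/8 = √6/8 ≈ 0.30619)
N = 1/11914 ≈ 8.3935e-5
z(l, U) = 30*l + 5*√6/8 (z(l, U) = 5*(√6/8 + 6*l) = 5*(6*l + √6/8) = 30*l + 5*√6/8)
(z(-46, -57) + N) + √(124 - 8088) = ((30*(-46) + 5*√6/8) + 1/11914) + √(124 - 8088) = ((-1380 + 5*√6/8) + 1/11914) + √(-7964) = (-16441319/11914 + 5*√6/8) + 2*I*√1991 = -16441319/11914 + 5*√6/8 + 2*I*√1991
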